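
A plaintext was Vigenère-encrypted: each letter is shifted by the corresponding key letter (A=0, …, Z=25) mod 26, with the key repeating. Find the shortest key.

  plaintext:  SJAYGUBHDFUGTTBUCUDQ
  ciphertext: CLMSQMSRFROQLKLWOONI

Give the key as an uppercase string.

  i= 0: C-S = 10 → K
  i= 1: L-J =  2 → C
  i= 2: M-A = 12 → M
  i= 3: S-Y = 20 → U
  i= 4: Q-G = 10 → K
  i= 5: M-U = 18 → S
  i= 6: S-B = 17 → R
  i= 7: R-H = 10 → K
  i= 8: F-D =  2 → C
  i= 9: R-F = 12 → M
  i=10: O-U = 20 → U
  i=11: Q-G = 10 → K
  i=12: L-T = 18 → S
  i=13: K-T = 17 → R
  i=14: L-B = 10 → K
  i=15: W-U =  2 → C
  i=16: O-C = 12 → M
  i=17: O-U = 20 → U
  i=18: N-D = 10 → K
  i=19: I-Q = 18 → S
  shifts repeat with period 7: KCMUKSR

KCMUKSR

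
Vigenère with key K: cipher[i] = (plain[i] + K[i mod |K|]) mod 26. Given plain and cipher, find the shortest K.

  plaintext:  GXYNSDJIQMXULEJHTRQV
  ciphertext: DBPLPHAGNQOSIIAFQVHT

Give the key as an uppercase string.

  i= 0: D-G = 23 → X
  i= 1: B-X =  4 → E
  i= 2: P-Y = 17 → R
  i= 3: L-N = 24 → Y
  i= 4: P-S = 23 → X
  i= 5: H-D =  4 → E
  i= 6: A-J = 17 → R
  i= 7: G-I = 24 → Y
  i= 8: N-Q = 23 → X
  i= 9: Q-M =  4 → E
  i=10: O-X = 17 → R
  i=11: S-U = 24 → Y
  i=12: I-L = 23 → X
  i=13: I-E =  4 → E
  i=14: A-J = 17 → R
  i=15: F-H = 24 → Y
  i=16: Q-T = 23 → X
  i=17: V-R =  4 → E
  i=18: H-Q = 17 → R
  i=19: T-V = 24 → Y
  shifts repeat with period 4: XERY

XERY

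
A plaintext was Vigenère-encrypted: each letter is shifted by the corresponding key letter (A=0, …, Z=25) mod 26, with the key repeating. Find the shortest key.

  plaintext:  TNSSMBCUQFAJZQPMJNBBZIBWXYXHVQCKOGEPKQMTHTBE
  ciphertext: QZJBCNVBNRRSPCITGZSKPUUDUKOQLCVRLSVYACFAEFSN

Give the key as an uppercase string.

XMRJQMTH

  i= 0: Q-T = 23 → X
  i= 1: Z-N = 12 → M
  i= 2: J-S = 17 → R
  i= 3: B-S =  9 → J
  i= 4: C-M = 16 → Q
  i= 5: N-B = 12 → M
  i= 6: V-C = 19 → T
  i= 7: B-U =  7 → H
  i= 8: N-Q = 23 → X
  i= 9: R-F = 12 → M
  i=10: R-A = 17 → R
  i=11: S-J =  9 → J
  i=12: P-Z = 16 → Q
  i=13: C-Q = 12 → M
  i=14: I-P = 19 → T
  i=15: T-M =  7 → H
  i=16: G-J = 23 → X
  i=17: Z-N = 12 → M
  i=18: S-B = 17 → R
  i=19: K-B =  9 → J
  i=20: P-Z = 16 → Q
  i=21: U-I = 12 → M
  i=22: U-B = 19 → T
  i=23: D-W =  7 → H
  i=24: U-X = 23 → X
  i=25: K-Y = 12 → M
  i=26: O-X = 17 → R
  i=27: Q-H =  9 → J
  i=28: L-V = 16 → Q
  i=29: C-Q = 12 → M
  i=30: V-C = 19 → T
  i=31: R-K =  7 → H
  i=32: L-O = 23 → X
  i=33: S-G = 12 → M
  i=34: V-E = 17 → R
  i=35: Y-P =  9 → J
  i=36: A-K = 16 → Q
  i=37: C-Q = 12 → M
  i=38: F-M = 19 → T
  i=39: A-T =  7 → H
  i=40: E-H = 23 → X
  i=41: F-T = 12 → M
  i=42: S-B = 17 → R
  i=43: N-E =  9 → J
  shifts repeat with period 8: XMRJQMTH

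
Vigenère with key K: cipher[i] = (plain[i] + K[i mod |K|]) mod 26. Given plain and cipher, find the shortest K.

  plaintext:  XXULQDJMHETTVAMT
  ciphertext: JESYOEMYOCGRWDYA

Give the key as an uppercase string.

  i= 0: J-X = 12 → M
  i= 1: E-X =  7 → H
  i= 2: S-U = 24 → Y
  i= 3: Y-L = 13 → N
  i= 4: O-Q = 24 → Y
  i= 5: E-D =  1 → B
  i= 6: M-J =  3 → D
  i= 7: Y-M = 12 → M
  i= 8: O-H =  7 → H
  i= 9: C-E = 24 → Y
  i=10: G-T = 13 → N
  i=11: R-T = 24 → Y
  i=12: W-V =  1 → B
  i=13: D-A =  3 → D
  i=14: Y-M = 12 → M
  i=15: A-T =  7 → H
  shifts repeat with period 7: MHYNYBD

MHYNYBD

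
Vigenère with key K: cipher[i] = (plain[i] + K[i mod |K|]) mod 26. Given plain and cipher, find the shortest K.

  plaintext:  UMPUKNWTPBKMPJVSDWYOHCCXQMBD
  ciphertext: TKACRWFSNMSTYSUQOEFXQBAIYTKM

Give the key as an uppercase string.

ZYLIHJJ

  i= 0: T-U = 25 → Z
  i= 1: K-M = 24 → Y
  i= 2: A-P = 11 → L
  i= 3: C-U =  8 → I
  i= 4: R-K =  7 → H
  i= 5: W-N =  9 → J
  i= 6: F-W =  9 → J
  i= 7: S-T = 25 → Z
  i= 8: N-P = 24 → Y
  i= 9: M-B = 11 → L
  i=10: S-K =  8 → I
  i=11: T-M =  7 → H
  i=12: Y-P =  9 → J
  i=13: S-J =  9 → J
  i=14: U-V = 25 → Z
  i=15: Q-S = 24 → Y
  i=16: O-D = 11 → L
  i=17: E-W =  8 → I
  i=18: F-Y =  7 → H
  i=19: X-O =  9 → J
  i=20: Q-H =  9 → J
  i=21: B-C = 25 → Z
  i=22: A-C = 24 → Y
  i=23: I-X = 11 → L
  i=24: Y-Q =  8 → I
  i=25: T-M =  7 → H
  i=26: K-B =  9 → J
  i=27: M-D =  9 → J
  shifts repeat with period 7: ZYLIHJJ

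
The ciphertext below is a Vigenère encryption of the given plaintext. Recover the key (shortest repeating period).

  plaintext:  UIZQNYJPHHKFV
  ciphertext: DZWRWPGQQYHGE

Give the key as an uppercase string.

  i= 0: D-U =  9 → J
  i= 1: Z-I = 17 → R
  i= 2: W-Z = 23 → X
  i= 3: R-Q =  1 → B
  i= 4: W-N =  9 → J
  i= 5: P-Y = 17 → R
  i= 6: G-J = 23 → X
  i= 7: Q-P =  1 → B
  i= 8: Q-H =  9 → J
  i= 9: Y-H = 17 → R
  i=10: H-K = 23 → X
  i=11: G-F =  1 → B
  i=12: E-V =  9 → J
  shifts repeat with period 4: JRXB

JRXB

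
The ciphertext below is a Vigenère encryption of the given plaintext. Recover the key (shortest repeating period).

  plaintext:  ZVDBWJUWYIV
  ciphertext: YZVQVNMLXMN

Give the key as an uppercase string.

ZESP

  i= 0: Y-Z = 25 → Z
  i= 1: Z-V =  4 → E
  i= 2: V-D = 18 → S
  i= 3: Q-B = 15 → P
  i= 4: V-W = 25 → Z
  i= 5: N-J =  4 → E
  i= 6: M-U = 18 → S
  i= 7: L-W = 15 → P
  i= 8: X-Y = 25 → Z
  i= 9: M-I =  4 → E
  i=10: N-V = 18 → S
  shifts repeat with period 4: ZESP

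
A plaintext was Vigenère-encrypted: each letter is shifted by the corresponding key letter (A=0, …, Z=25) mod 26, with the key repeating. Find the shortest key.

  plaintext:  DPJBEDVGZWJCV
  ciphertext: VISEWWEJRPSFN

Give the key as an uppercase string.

  i= 0: V-D = 18 → S
  i= 1: I-P = 19 → T
  i= 2: S-J =  9 → J
  i= 3: E-B =  3 → D
  i= 4: W-E = 18 → S
  i= 5: W-D = 19 → T
  i= 6: E-V =  9 → J
  i= 7: J-G =  3 → D
  i= 8: R-Z = 18 → S
  i= 9: P-W = 19 → T
  i=10: S-J =  9 → J
  i=11: F-C =  3 → D
  i=12: N-V = 18 → S
  shifts repeat with period 4: STJD

STJD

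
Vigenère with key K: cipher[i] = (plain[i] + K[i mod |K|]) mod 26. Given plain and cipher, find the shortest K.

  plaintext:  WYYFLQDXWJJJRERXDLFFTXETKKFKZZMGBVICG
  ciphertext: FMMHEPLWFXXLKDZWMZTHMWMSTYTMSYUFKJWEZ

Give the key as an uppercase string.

  i= 0: F-W =  9 → J
  i= 1: M-Y = 14 → O
  i= 2: M-Y = 14 → O
  i= 3: H-F =  2 → C
  i= 4: E-L = 19 → T
  i= 5: P-Q = 25 → Z
  i= 6: L-D =  8 → I
  i= 7: W-X = 25 → Z
  i= 8: F-W =  9 → J
  i= 9: X-J = 14 → O
  i=10: X-J = 14 → O
  i=11: L-J =  2 → C
  i=12: K-R = 19 → T
  i=13: D-E = 25 → Z
  i=14: Z-R =  8 → I
  i=15: W-X = 25 → Z
  i=16: M-D =  9 → J
  i=17: Z-L = 14 → O
  i=18: T-F = 14 → O
  i=19: H-F =  2 → C
  i=20: M-T = 19 → T
  i=21: W-X = 25 → Z
  i=22: M-E =  8 → I
  i=23: S-T = 25 → Z
  i=24: T-K =  9 → J
  i=25: Y-K = 14 → O
  i=26: T-F = 14 → O
  i=27: M-K =  2 → C
  i=28: S-Z = 19 → T
  i=29: Y-Z = 25 → Z
  i=30: U-M =  8 → I
  i=31: F-G = 25 → Z
  i=32: K-B =  9 → J
  i=33: J-V = 14 → O
  i=34: W-I = 14 → O
  i=35: E-C =  2 → C
  i=36: Z-G = 19 → T
  shifts repeat with period 8: JOOCTZIZ

JOOCTZIZ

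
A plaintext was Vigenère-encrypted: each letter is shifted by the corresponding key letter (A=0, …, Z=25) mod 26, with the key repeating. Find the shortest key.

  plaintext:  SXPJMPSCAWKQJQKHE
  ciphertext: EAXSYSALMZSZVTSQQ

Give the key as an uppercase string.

  i= 0: E-S = 12 → M
  i= 1: A-X =  3 → D
  i= 2: X-P =  8 → I
  i= 3: S-J =  9 → J
  i= 4: Y-M = 12 → M
  i= 5: S-P =  3 → D
  i= 6: A-S =  8 → I
  i= 7: L-C =  9 → J
  i= 8: M-A = 12 → M
  i= 9: Z-W =  3 → D
  i=10: S-K =  8 → I
  i=11: Z-Q =  9 → J
  i=12: V-J = 12 → M
  i=13: T-Q =  3 → D
  i=14: S-K =  8 → I
  i=15: Q-H =  9 → J
  i=16: Q-E = 12 → M
  shifts repeat with period 4: MDIJ

MDIJ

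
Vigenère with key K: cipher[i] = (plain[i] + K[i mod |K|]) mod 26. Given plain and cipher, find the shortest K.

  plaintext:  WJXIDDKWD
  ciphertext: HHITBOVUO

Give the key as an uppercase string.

  i= 0: H-W = 11 → L
  i= 1: H-J = 24 → Y
  i= 2: I-X = 11 → L
  i= 3: T-I = 11 → L
  i= 4: B-D = 24 → Y
  i= 5: O-D = 11 → L
  i= 6: V-K = 11 → L
  i= 7: U-W = 24 → Y
  i= 8: O-D = 11 → L
  shifts repeat with period 3: LYL

LYL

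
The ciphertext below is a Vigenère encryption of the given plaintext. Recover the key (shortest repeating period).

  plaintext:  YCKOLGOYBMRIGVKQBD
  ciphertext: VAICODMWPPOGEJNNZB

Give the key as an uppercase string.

XYYOD

  i= 0: V-Y = 23 → X
  i= 1: A-C = 24 → Y
  i= 2: I-K = 24 → Y
  i= 3: C-O = 14 → O
  i= 4: O-L =  3 → D
  i= 5: D-G = 23 → X
  i= 6: M-O = 24 → Y
  i= 7: W-Y = 24 → Y
  i= 8: P-B = 14 → O
  i= 9: P-M =  3 → D
  i=10: O-R = 23 → X
  i=11: G-I = 24 → Y
  i=12: E-G = 24 → Y
  i=13: J-V = 14 → O
  i=14: N-K =  3 → D
  i=15: N-Q = 23 → X
  i=16: Z-B = 24 → Y
  i=17: B-D = 24 → Y
  shifts repeat with period 5: XYYOD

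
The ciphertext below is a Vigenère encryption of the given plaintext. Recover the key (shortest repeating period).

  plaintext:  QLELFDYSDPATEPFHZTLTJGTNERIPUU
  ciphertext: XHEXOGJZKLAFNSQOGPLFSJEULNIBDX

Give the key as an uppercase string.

  i= 0: X-Q =  7 → H
  i= 1: H-L = 22 → W
  i= 2: E-E =  0 → A
  i= 3: X-L = 12 → M
  i= 4: O-F =  9 → J
  i= 5: G-D =  3 → D
  i= 6: J-Y = 11 → L
  i= 7: Z-S =  7 → H
  i= 8: K-D =  7 → H
  i= 9: L-P = 22 → W
  i=10: A-A =  0 → A
  i=11: F-T = 12 → M
  i=12: N-E =  9 → J
  i=13: S-P =  3 → D
  i=14: Q-F = 11 → L
  i=15: O-H =  7 → H
  i=16: G-Z =  7 → H
  i=17: P-T = 22 → W
  i=18: L-L =  0 → A
  i=19: F-T = 12 → M
  i=20: S-J =  9 → J
  i=21: J-G =  3 → D
  i=22: E-T = 11 → L
  i=23: U-N =  7 → H
  i=24: L-E =  7 → H
  i=25: N-R = 22 → W
  i=26: I-I =  0 → A
  i=27: B-P = 12 → M
  i=28: D-U =  9 → J
  i=29: X-U =  3 → D
  shifts repeat with period 8: HWAMJDLH

HWAMJDLH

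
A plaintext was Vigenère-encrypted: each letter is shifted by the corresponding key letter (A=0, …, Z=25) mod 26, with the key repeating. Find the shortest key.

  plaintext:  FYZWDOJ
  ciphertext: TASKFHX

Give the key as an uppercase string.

  i= 0: T-F = 14 → O
  i= 1: A-Y =  2 → C
  i= 2: S-Z = 19 → T
  i= 3: K-W = 14 → O
  i= 4: F-D =  2 → C
  i= 5: H-O = 19 → T
  i= 6: X-J = 14 → O
  shifts repeat with period 3: OCT

OCT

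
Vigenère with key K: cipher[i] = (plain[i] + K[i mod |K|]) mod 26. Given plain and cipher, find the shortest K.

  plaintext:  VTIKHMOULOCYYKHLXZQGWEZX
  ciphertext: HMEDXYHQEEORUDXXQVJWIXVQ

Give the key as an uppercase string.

  i= 0: H-V = 12 → M
  i= 1: M-T = 19 → T
  i= 2: E-I = 22 → W
  i= 3: D-K = 19 → T
  i= 4: X-H = 16 → Q
  i= 5: Y-M = 12 → M
  i= 6: H-O = 19 → T
  i= 7: Q-U = 22 → W
  i= 8: E-L = 19 → T
  i= 9: E-O = 16 → Q
  i=10: O-C = 12 → M
  i=11: R-Y = 19 → T
  i=12: U-Y = 22 → W
  i=13: D-K = 19 → T
  i=14: X-H = 16 → Q
  i=15: X-L = 12 → M
  i=16: Q-X = 19 → T
  i=17: V-Z = 22 → W
  i=18: J-Q = 19 → T
  i=19: W-G = 16 → Q
  i=20: I-W = 12 → M
  i=21: X-E = 19 → T
  i=22: V-Z = 22 → W
  i=23: Q-X = 19 → T
  shifts repeat with period 5: MTWTQ

MTWTQ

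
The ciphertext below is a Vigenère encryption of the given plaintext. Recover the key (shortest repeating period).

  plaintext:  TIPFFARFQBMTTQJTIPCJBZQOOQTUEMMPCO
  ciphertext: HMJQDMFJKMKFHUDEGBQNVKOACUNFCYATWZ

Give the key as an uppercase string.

  i= 0: H-T = 14 → O
  i= 1: M-I =  4 → E
  i= 2: J-P = 20 → U
  i= 3: Q-F = 11 → L
  i= 4: D-F = 24 → Y
  i= 5: M-A = 12 → M
  i= 6: F-R = 14 → O
  i= 7: J-F =  4 → E
  i= 8: K-Q = 20 → U
  i= 9: M-B = 11 → L
  i=10: K-M = 24 → Y
  i=11: F-T = 12 → M
  i=12: H-T = 14 → O
  i=13: U-Q =  4 → E
  i=14: D-J = 20 → U
  i=15: E-T = 11 → L
  i=16: G-I = 24 → Y
  i=17: B-P = 12 → M
  i=18: Q-C = 14 → O
  i=19: N-J =  4 → E
  i=20: V-B = 20 → U
  i=21: K-Z = 11 → L
  i=22: O-Q = 24 → Y
  i=23: A-O = 12 → M
  i=24: C-O = 14 → O
  i=25: U-Q =  4 → E
  i=26: N-T = 20 → U
  i=27: F-U = 11 → L
  i=28: C-E = 24 → Y
  i=29: Y-M = 12 → M
  i=30: A-M = 14 → O
  i=31: T-P =  4 → E
  i=32: W-C = 20 → U
  i=33: Z-O = 11 → L
  shifts repeat with period 6: OEULYM

OEULYM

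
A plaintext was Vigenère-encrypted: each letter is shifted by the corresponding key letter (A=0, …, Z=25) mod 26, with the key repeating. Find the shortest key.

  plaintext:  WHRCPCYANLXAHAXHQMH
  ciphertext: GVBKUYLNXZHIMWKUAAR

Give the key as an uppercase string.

  i= 0: G-W = 10 → K
  i= 1: V-H = 14 → O
  i= 2: B-R = 10 → K
  i= 3: K-C =  8 → I
  i= 4: U-P =  5 → F
  i= 5: Y-C = 22 → W
  i= 6: L-Y = 13 → N
  i= 7: N-A = 13 → N
  i= 8: X-N = 10 → K
  i= 9: Z-L = 14 → O
  i=10: H-X = 10 → K
  i=11: I-A =  8 → I
  i=12: M-H =  5 → F
  i=13: W-A = 22 → W
  i=14: K-X = 13 → N
  i=15: U-H = 13 → N
  i=16: A-Q = 10 → K
  i=17: A-M = 14 → O
  i=18: R-H = 10 → K
  shifts repeat with period 8: KOKIFWNN

KOKIFWNN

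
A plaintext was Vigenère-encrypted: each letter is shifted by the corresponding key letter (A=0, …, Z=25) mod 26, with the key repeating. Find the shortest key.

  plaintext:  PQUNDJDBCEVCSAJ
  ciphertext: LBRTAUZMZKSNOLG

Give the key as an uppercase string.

WLXGXL

  i= 0: L-P = 22 → W
  i= 1: B-Q = 11 → L
  i= 2: R-U = 23 → X
  i= 3: T-N =  6 → G
  i= 4: A-D = 23 → X
  i= 5: U-J = 11 → L
  i= 6: Z-D = 22 → W
  i= 7: M-B = 11 → L
  i= 8: Z-C = 23 → X
  i= 9: K-E =  6 → G
  i=10: S-V = 23 → X
  i=11: N-C = 11 → L
  i=12: O-S = 22 → W
  i=13: L-A = 11 → L
  i=14: G-J = 23 → X
  shifts repeat with period 6: WLXGXL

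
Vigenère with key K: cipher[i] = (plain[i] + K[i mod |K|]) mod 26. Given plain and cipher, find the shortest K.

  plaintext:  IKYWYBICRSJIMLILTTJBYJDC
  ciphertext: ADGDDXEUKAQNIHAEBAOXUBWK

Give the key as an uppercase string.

STIHFWW

  i= 0: A-I = 18 → S
  i= 1: D-K = 19 → T
  i= 2: G-Y =  8 → I
  i= 3: D-W =  7 → H
  i= 4: D-Y =  5 → F
  i= 5: X-B = 22 → W
  i= 6: E-I = 22 → W
  i= 7: U-C = 18 → S
  i= 8: K-R = 19 → T
  i= 9: A-S =  8 → I
  i=10: Q-J =  7 → H
  i=11: N-I =  5 → F
  i=12: I-M = 22 → W
  i=13: H-L = 22 → W
  i=14: A-I = 18 → S
  i=15: E-L = 19 → T
  i=16: B-T =  8 → I
  i=17: A-T =  7 → H
  i=18: O-J =  5 → F
  i=19: X-B = 22 → W
  i=20: U-Y = 22 → W
  i=21: B-J = 18 → S
  i=22: W-D = 19 → T
  i=23: K-C =  8 → I
  shifts repeat with period 7: STIHFWW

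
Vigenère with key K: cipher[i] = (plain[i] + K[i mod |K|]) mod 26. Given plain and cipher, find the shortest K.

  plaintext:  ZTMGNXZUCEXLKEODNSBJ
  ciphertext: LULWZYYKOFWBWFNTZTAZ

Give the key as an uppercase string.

  i= 0: L-Z = 12 → M
  i= 1: U-T =  1 → B
  i= 2: L-M = 25 → Z
  i= 3: W-G = 16 → Q
  i= 4: Z-N = 12 → M
  i= 5: Y-X =  1 → B
  i= 6: Y-Z = 25 → Z
  i= 7: K-U = 16 → Q
  i= 8: O-C = 12 → M
  i= 9: F-E =  1 → B
  i=10: W-X = 25 → Z
  i=11: B-L = 16 → Q
  i=12: W-K = 12 → M
  i=13: F-E =  1 → B
  i=14: N-O = 25 → Z
  i=15: T-D = 16 → Q
  i=16: Z-N = 12 → M
  i=17: T-S =  1 → B
  i=18: A-B = 25 → Z
  i=19: Z-J = 16 → Q
  shifts repeat with period 4: MBZQ

MBZQ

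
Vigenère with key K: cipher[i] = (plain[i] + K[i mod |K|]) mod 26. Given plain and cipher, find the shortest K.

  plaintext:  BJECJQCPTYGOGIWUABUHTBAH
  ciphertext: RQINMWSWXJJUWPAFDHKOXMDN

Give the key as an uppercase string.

QHELDG

  i= 0: R-B = 16 → Q
  i= 1: Q-J =  7 → H
  i= 2: I-E =  4 → E
  i= 3: N-C = 11 → L
  i= 4: M-J =  3 → D
  i= 5: W-Q =  6 → G
  i= 6: S-C = 16 → Q
  i= 7: W-P =  7 → H
  i= 8: X-T =  4 → E
  i= 9: J-Y = 11 → L
  i=10: J-G =  3 → D
  i=11: U-O =  6 → G
  i=12: W-G = 16 → Q
  i=13: P-I =  7 → H
  i=14: A-W =  4 → E
  i=15: F-U = 11 → L
  i=16: D-A =  3 → D
  i=17: H-B =  6 → G
  i=18: K-U = 16 → Q
  i=19: O-H =  7 → H
  i=20: X-T =  4 → E
  i=21: M-B = 11 → L
  i=22: D-A =  3 → D
  i=23: N-H =  6 → G
  shifts repeat with period 6: QHELDG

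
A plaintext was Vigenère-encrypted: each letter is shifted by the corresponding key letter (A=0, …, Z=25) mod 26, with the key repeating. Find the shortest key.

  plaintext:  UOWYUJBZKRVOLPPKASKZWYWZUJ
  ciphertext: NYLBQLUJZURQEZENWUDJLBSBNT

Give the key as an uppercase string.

  i= 0: N-U = 19 → T
  i= 1: Y-O = 10 → K
  i= 2: L-W = 15 → P
  i= 3: B-Y =  3 → D
  i= 4: Q-U = 22 → W
  i= 5: L-J =  2 → C
  i= 6: U-B = 19 → T
  i= 7: J-Z = 10 → K
  i= 8: Z-K = 15 → P
  i= 9: U-R =  3 → D
  i=10: R-V = 22 → W
  i=11: Q-O =  2 → C
  i=12: E-L = 19 → T
  i=13: Z-P = 10 → K
  i=14: E-P = 15 → P
  i=15: N-K =  3 → D
  i=16: W-A = 22 → W
  i=17: U-S =  2 → C
  i=18: D-K = 19 → T
  i=19: J-Z = 10 → K
  i=20: L-W = 15 → P
  i=21: B-Y =  3 → D
  i=22: S-W = 22 → W
  i=23: B-Z =  2 → C
  i=24: N-U = 19 → T
  i=25: T-J = 10 → K
  shifts repeat with period 6: TKPDWC

TKPDWC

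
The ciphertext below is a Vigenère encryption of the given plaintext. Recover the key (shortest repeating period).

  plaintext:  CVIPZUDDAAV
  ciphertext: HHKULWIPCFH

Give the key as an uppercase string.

FMC

  i= 0: H-C =  5 → F
  i= 1: H-V = 12 → M
  i= 2: K-I =  2 → C
  i= 3: U-P =  5 → F
  i= 4: L-Z = 12 → M
  i= 5: W-U =  2 → C
  i= 6: I-D =  5 → F
  i= 7: P-D = 12 → M
  i= 8: C-A =  2 → C
  i= 9: F-A =  5 → F
  i=10: H-V = 12 → M
  shifts repeat with period 3: FMC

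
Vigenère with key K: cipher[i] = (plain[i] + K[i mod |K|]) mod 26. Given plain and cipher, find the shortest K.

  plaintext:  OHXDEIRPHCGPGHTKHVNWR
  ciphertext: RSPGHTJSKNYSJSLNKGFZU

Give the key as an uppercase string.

DLSD

  i= 0: R-O =  3 → D
  i= 1: S-H = 11 → L
  i= 2: P-X = 18 → S
  i= 3: G-D =  3 → D
  i= 4: H-E =  3 → D
  i= 5: T-I = 11 → L
  i= 6: J-R = 18 → S
  i= 7: S-P =  3 → D
  i= 8: K-H =  3 → D
  i= 9: N-C = 11 → L
  i=10: Y-G = 18 → S
  i=11: S-P =  3 → D
  i=12: J-G =  3 → D
  i=13: S-H = 11 → L
  i=14: L-T = 18 → S
  i=15: N-K =  3 → D
  i=16: K-H =  3 → D
  i=17: G-V = 11 → L
  i=18: F-N = 18 → S
  i=19: Z-W =  3 → D
  i=20: U-R =  3 → D
  shifts repeat with period 4: DLSD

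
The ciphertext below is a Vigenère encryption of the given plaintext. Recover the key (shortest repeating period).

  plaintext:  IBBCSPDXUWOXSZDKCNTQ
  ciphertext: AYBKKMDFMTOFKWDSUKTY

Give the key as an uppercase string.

  i= 0: A-I = 18 → S
  i= 1: Y-B = 23 → X
  i= 2: B-B =  0 → A
  i= 3: K-C =  8 → I
  i= 4: K-S = 18 → S
  i= 5: M-P = 23 → X
  i= 6: D-D =  0 → A
  i= 7: F-X =  8 → I
  i= 8: M-U = 18 → S
  i= 9: T-W = 23 → X
  i=10: O-O =  0 → A
  i=11: F-X =  8 → I
  i=12: K-S = 18 → S
  i=13: W-Z = 23 → X
  i=14: D-D =  0 → A
  i=15: S-K =  8 → I
  i=16: U-C = 18 → S
  i=17: K-N = 23 → X
  i=18: T-T =  0 → A
  i=19: Y-Q =  8 → I
  shifts repeat with period 4: SXAI

SXAI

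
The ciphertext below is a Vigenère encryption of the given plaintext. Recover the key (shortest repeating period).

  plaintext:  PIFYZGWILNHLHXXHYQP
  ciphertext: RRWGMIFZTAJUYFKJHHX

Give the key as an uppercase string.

CJRIN

  i= 0: R-P =  2 → C
  i= 1: R-I =  9 → J
  i= 2: W-F = 17 → R
  i= 3: G-Y =  8 → I
  i= 4: M-Z = 13 → N
  i= 5: I-G =  2 → C
  i= 6: F-W =  9 → J
  i= 7: Z-I = 17 → R
  i= 8: T-L =  8 → I
  i= 9: A-N = 13 → N
  i=10: J-H =  2 → C
  i=11: U-L =  9 → J
  i=12: Y-H = 17 → R
  i=13: F-X =  8 → I
  i=14: K-X = 13 → N
  i=15: J-H =  2 → C
  i=16: H-Y =  9 → J
  i=17: H-Q = 17 → R
  i=18: X-P =  8 → I
  shifts repeat with period 5: CJRIN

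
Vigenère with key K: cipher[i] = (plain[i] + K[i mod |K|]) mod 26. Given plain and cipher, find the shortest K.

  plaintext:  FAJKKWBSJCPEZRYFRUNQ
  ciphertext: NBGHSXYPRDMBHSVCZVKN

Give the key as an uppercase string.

  i= 0: N-F =  8 → I
  i= 1: B-A =  1 → B
  i= 2: G-J = 23 → X
  i= 3: H-K = 23 → X
  i= 4: S-K =  8 → I
  i= 5: X-W =  1 → B
  i= 6: Y-B = 23 → X
  i= 7: P-S = 23 → X
  i= 8: R-J =  8 → I
  i= 9: D-C =  1 → B
  i=10: M-P = 23 → X
  i=11: B-E = 23 → X
  i=12: H-Z =  8 → I
  i=13: S-R =  1 → B
  i=14: V-Y = 23 → X
  i=15: C-F = 23 → X
  i=16: Z-R =  8 → I
  i=17: V-U =  1 → B
  i=18: K-N = 23 → X
  i=19: N-Q = 23 → X
  shifts repeat with period 4: IBXX

IBXX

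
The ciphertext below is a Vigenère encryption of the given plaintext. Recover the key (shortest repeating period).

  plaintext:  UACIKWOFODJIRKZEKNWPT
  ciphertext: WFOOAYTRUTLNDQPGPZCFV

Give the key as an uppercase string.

CFMGQ

  i= 0: W-U =  2 → C
  i= 1: F-A =  5 → F
  i= 2: O-C = 12 → M
  i= 3: O-I =  6 → G
  i= 4: A-K = 16 → Q
  i= 5: Y-W =  2 → C
  i= 6: T-O =  5 → F
  i= 7: R-F = 12 → M
  i= 8: U-O =  6 → G
  i= 9: T-D = 16 → Q
  i=10: L-J =  2 → C
  i=11: N-I =  5 → F
  i=12: D-R = 12 → M
  i=13: Q-K =  6 → G
  i=14: P-Z = 16 → Q
  i=15: G-E =  2 → C
  i=16: P-K =  5 → F
  i=17: Z-N = 12 → M
  i=18: C-W =  6 → G
  i=19: F-P = 16 → Q
  i=20: V-T =  2 → C
  shifts repeat with period 5: CFMGQ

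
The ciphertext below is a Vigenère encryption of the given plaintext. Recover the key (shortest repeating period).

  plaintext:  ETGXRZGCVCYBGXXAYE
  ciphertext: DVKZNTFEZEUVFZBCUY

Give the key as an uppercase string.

ZCECWU

  i= 0: D-E = 25 → Z
  i= 1: V-T =  2 → C
  i= 2: K-G =  4 → E
  i= 3: Z-X =  2 → C
  i= 4: N-R = 22 → W
  i= 5: T-Z = 20 → U
  i= 6: F-G = 25 → Z
  i= 7: E-C =  2 → C
  i= 8: Z-V =  4 → E
  i= 9: E-C =  2 → C
  i=10: U-Y = 22 → W
  i=11: V-B = 20 → U
  i=12: F-G = 25 → Z
  i=13: Z-X =  2 → C
  i=14: B-X =  4 → E
  i=15: C-A =  2 → C
  i=16: U-Y = 22 → W
  i=17: Y-E = 20 → U
  shifts repeat with period 6: ZCECWU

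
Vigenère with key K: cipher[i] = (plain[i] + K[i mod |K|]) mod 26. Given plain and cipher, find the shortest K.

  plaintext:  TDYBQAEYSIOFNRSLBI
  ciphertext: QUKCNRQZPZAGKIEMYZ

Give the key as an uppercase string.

  i= 0: Q-T = 23 → X
  i= 1: U-D = 17 → R
  i= 2: K-Y = 12 → M
  i= 3: C-B =  1 → B
  i= 4: N-Q = 23 → X
  i= 5: R-A = 17 → R
  i= 6: Q-E = 12 → M
  i= 7: Z-Y =  1 → B
  i= 8: P-S = 23 → X
  i= 9: Z-I = 17 → R
  i=10: A-O = 12 → M
  i=11: G-F =  1 → B
  i=12: K-N = 23 → X
  i=13: I-R = 17 → R
  i=14: E-S = 12 → M
  i=15: M-L =  1 → B
  i=16: Y-B = 23 → X
  i=17: Z-I = 17 → R
  shifts repeat with period 4: XRMB

XRMB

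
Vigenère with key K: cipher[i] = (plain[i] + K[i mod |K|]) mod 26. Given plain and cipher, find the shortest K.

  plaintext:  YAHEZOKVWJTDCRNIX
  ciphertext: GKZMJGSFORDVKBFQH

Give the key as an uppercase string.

IKS

  i= 0: G-Y =  8 → I
  i= 1: K-A = 10 → K
  i= 2: Z-H = 18 → S
  i= 3: M-E =  8 → I
  i= 4: J-Z = 10 → K
  i= 5: G-O = 18 → S
  i= 6: S-K =  8 → I
  i= 7: F-V = 10 → K
  i= 8: O-W = 18 → S
  i= 9: R-J =  8 → I
  i=10: D-T = 10 → K
  i=11: V-D = 18 → S
  i=12: K-C =  8 → I
  i=13: B-R = 10 → K
  i=14: F-N = 18 → S
  i=15: Q-I =  8 → I
  i=16: H-X = 10 → K
  shifts repeat with period 3: IKS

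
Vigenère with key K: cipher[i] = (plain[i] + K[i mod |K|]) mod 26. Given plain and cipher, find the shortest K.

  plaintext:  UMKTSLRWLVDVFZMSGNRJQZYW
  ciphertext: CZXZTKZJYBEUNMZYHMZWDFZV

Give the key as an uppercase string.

INNGBZ

  i= 0: C-U =  8 → I
  i= 1: Z-M = 13 → N
  i= 2: X-K = 13 → N
  i= 3: Z-T =  6 → G
  i= 4: T-S =  1 → B
  i= 5: K-L = 25 → Z
  i= 6: Z-R =  8 → I
  i= 7: J-W = 13 → N
  i= 8: Y-L = 13 → N
  i= 9: B-V =  6 → G
  i=10: E-D =  1 → B
  i=11: U-V = 25 → Z
  i=12: N-F =  8 → I
  i=13: M-Z = 13 → N
  i=14: Z-M = 13 → N
  i=15: Y-S =  6 → G
  i=16: H-G =  1 → B
  i=17: M-N = 25 → Z
  i=18: Z-R =  8 → I
  i=19: W-J = 13 → N
  i=20: D-Q = 13 → N
  i=21: F-Z =  6 → G
  i=22: Z-Y =  1 → B
  i=23: V-W = 25 → Z
  shifts repeat with period 6: INNGBZ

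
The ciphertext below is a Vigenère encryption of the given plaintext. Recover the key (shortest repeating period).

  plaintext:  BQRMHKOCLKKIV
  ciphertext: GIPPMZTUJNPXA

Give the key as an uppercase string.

FSYDFP

  i= 0: G-B =  5 → F
  i= 1: I-Q = 18 → S
  i= 2: P-R = 24 → Y
  i= 3: P-M =  3 → D
  i= 4: M-H =  5 → F
  i= 5: Z-K = 15 → P
  i= 6: T-O =  5 → F
  i= 7: U-C = 18 → S
  i= 8: J-L = 24 → Y
  i= 9: N-K =  3 → D
  i=10: P-K =  5 → F
  i=11: X-I = 15 → P
  i=12: A-V =  5 → F
  shifts repeat with period 6: FSYDFP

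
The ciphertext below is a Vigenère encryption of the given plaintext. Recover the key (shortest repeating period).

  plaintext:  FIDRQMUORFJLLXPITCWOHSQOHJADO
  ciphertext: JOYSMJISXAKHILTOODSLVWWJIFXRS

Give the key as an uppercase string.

EGVBWXO

  i= 0: J-F =  4 → E
  i= 1: O-I =  6 → G
  i= 2: Y-D = 21 → V
  i= 3: S-R =  1 → B
  i= 4: M-Q = 22 → W
  i= 5: J-M = 23 → X
  i= 6: I-U = 14 → O
  i= 7: S-O =  4 → E
  i= 8: X-R =  6 → G
  i= 9: A-F = 21 → V
  i=10: K-J =  1 → B
  i=11: H-L = 22 → W
  i=12: I-L = 23 → X
  i=13: L-X = 14 → O
  i=14: T-P =  4 → E
  i=15: O-I =  6 → G
  i=16: O-T = 21 → V
  i=17: D-C =  1 → B
  i=18: S-W = 22 → W
  i=19: L-O = 23 → X
  i=20: V-H = 14 → O
  i=21: W-S =  4 → E
  i=22: W-Q =  6 → G
  i=23: J-O = 21 → V
  i=24: I-H =  1 → B
  i=25: F-J = 22 → W
  i=26: X-A = 23 → X
  i=27: R-D = 14 → O
  i=28: S-O =  4 → E
  shifts repeat with period 7: EGVBWXO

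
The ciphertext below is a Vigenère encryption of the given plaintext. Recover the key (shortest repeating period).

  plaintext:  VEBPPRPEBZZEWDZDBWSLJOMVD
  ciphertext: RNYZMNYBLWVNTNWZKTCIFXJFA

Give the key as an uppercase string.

  i= 0: R-V = 22 → W
  i= 1: N-E =  9 → J
  i= 2: Y-B = 23 → X
  i= 3: Z-P = 10 → K
  i= 4: M-P = 23 → X
  i= 5: N-R = 22 → W
  i= 6: Y-P =  9 → J
  i= 7: B-E = 23 → X
  i= 8: L-B = 10 → K
  i= 9: W-Z = 23 → X
  i=10: V-Z = 22 → W
  i=11: N-E =  9 → J
  i=12: T-W = 23 → X
  i=13: N-D = 10 → K
  i=14: W-Z = 23 → X
  i=15: Z-D = 22 → W
  i=16: K-B =  9 → J
  i=17: T-W = 23 → X
  i=18: C-S = 10 → K
  i=19: I-L = 23 → X
  i=20: F-J = 22 → W
  i=21: X-O =  9 → J
  i=22: J-M = 23 → X
  i=23: F-V = 10 → K
  i=24: A-D = 23 → X
  shifts repeat with period 5: WJXKX

WJXKX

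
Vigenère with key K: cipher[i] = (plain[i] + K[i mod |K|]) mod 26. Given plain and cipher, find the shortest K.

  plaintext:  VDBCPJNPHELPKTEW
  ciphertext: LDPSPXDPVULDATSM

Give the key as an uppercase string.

QAO

  i= 0: L-V = 16 → Q
  i= 1: D-D =  0 → A
  i= 2: P-B = 14 → O
  i= 3: S-C = 16 → Q
  i= 4: P-P =  0 → A
  i= 5: X-J = 14 → O
  i= 6: D-N = 16 → Q
  i= 7: P-P =  0 → A
  i= 8: V-H = 14 → O
  i= 9: U-E = 16 → Q
  i=10: L-L =  0 → A
  i=11: D-P = 14 → O
  i=12: A-K = 16 → Q
  i=13: T-T =  0 → A
  i=14: S-E = 14 → O
  i=15: M-W = 16 → Q
  shifts repeat with period 3: QAO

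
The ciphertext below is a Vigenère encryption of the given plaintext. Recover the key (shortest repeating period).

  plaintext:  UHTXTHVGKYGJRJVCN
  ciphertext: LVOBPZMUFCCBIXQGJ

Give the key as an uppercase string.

ROVEWS

  i= 0: L-U = 17 → R
  i= 1: V-H = 14 → O
  i= 2: O-T = 21 → V
  i= 3: B-X =  4 → E
  i= 4: P-T = 22 → W
  i= 5: Z-H = 18 → S
  i= 6: M-V = 17 → R
  i= 7: U-G = 14 → O
  i= 8: F-K = 21 → V
  i= 9: C-Y =  4 → E
  i=10: C-G = 22 → W
  i=11: B-J = 18 → S
  i=12: I-R = 17 → R
  i=13: X-J = 14 → O
  i=14: Q-V = 21 → V
  i=15: G-C =  4 → E
  i=16: J-N = 22 → W
  shifts repeat with period 6: ROVEWS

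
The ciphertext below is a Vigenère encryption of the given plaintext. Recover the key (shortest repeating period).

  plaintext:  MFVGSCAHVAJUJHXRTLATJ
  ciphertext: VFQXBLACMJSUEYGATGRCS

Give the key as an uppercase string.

JAVRJ

  i= 0: V-M =  9 → J
  i= 1: F-F =  0 → A
  i= 2: Q-V = 21 → V
  i= 3: X-G = 17 → R
  i= 4: B-S =  9 → J
  i= 5: L-C =  9 → J
  i= 6: A-A =  0 → A
  i= 7: C-H = 21 → V
  i= 8: M-V = 17 → R
  i= 9: J-A =  9 → J
  i=10: S-J =  9 → J
  i=11: U-U =  0 → A
  i=12: E-J = 21 → V
  i=13: Y-H = 17 → R
  i=14: G-X =  9 → J
  i=15: A-R =  9 → J
  i=16: T-T =  0 → A
  i=17: G-L = 21 → V
  i=18: R-A = 17 → R
  i=19: C-T =  9 → J
  i=20: S-J =  9 → J
  shifts repeat with period 5: JAVRJ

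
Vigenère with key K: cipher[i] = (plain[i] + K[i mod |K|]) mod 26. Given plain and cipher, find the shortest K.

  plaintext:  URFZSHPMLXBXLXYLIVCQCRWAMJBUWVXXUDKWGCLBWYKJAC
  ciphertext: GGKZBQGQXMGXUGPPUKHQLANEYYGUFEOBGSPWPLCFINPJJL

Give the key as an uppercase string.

  i= 0: G-U = 12 → M
  i= 1: G-R = 15 → P
  i= 2: K-F =  5 → F
  i= 3: Z-Z =  0 → A
  i= 4: B-S =  9 → J
  i= 5: Q-H =  9 → J
  i= 6: G-P = 17 → R
  i= 7: Q-M =  4 → E
  i= 8: X-L = 12 → M
  i= 9: M-X = 15 → P
  i=10: G-B =  5 → F
  i=11: X-X =  0 → A
  i=12: U-L =  9 → J
  i=13: G-X =  9 → J
  i=14: P-Y = 17 → R
  i=15: P-L =  4 → E
  i=16: U-I = 12 → M
  i=17: K-V = 15 → P
  i=18: H-C =  5 → F
  i=19: Q-Q =  0 → A
  i=20: L-C =  9 → J
  i=21: A-R =  9 → J
  i=22: N-W = 17 → R
  i=23: E-A =  4 → E
  i=24: Y-M = 12 → M
  i=25: Y-J = 15 → P
  i=26: G-B =  5 → F
  i=27: U-U =  0 → A
  i=28: F-W =  9 → J
  i=29: E-V =  9 → J
  i=30: O-X = 17 → R
  i=31: B-X =  4 → E
  i=32: G-U = 12 → M
  i=33: S-D = 15 → P
  i=34: P-K =  5 → F
  i=35: W-W =  0 → A
  i=36: P-G =  9 → J
  i=37: L-C =  9 → J
  i=38: C-L = 17 → R
  i=39: F-B =  4 → E
  i=40: I-W = 12 → M
  i=41: N-Y = 15 → P
  i=42: P-K =  5 → F
  i=43: J-J =  0 → A
  i=44: J-A =  9 → J
  i=45: L-C =  9 → J
  shifts repeat with period 8: MPFAJJRE

MPFAJJRE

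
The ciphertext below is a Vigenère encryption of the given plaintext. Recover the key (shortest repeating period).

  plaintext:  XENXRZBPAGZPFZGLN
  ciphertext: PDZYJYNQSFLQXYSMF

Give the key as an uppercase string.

  i= 0: P-X = 18 → S
  i= 1: D-E = 25 → Z
  i= 2: Z-N = 12 → M
  i= 3: Y-X =  1 → B
  i= 4: J-R = 18 → S
  i= 5: Y-Z = 25 → Z
  i= 6: N-B = 12 → M
  i= 7: Q-P =  1 → B
  i= 8: S-A = 18 → S
  i= 9: F-G = 25 → Z
  i=10: L-Z = 12 → M
  i=11: Q-P =  1 → B
  i=12: X-F = 18 → S
  i=13: Y-Z = 25 → Z
  i=14: S-G = 12 → M
  i=15: M-L =  1 → B
  i=16: F-N = 18 → S
  shifts repeat with period 4: SZMB

SZMB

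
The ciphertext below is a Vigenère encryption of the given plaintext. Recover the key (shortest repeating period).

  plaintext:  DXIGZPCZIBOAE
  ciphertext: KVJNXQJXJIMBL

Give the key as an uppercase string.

  i= 0: K-D =  7 → H
  i= 1: V-X = 24 → Y
  i= 2: J-I =  1 → B
  i= 3: N-G =  7 → H
  i= 4: X-Z = 24 → Y
  i= 5: Q-P =  1 → B
  i= 6: J-C =  7 → H
  i= 7: X-Z = 24 → Y
  i= 8: J-I =  1 → B
  i= 9: I-B =  7 → H
  i=10: M-O = 24 → Y
  i=11: B-A =  1 → B
  i=12: L-E =  7 → H
  shifts repeat with period 3: HYB

HYB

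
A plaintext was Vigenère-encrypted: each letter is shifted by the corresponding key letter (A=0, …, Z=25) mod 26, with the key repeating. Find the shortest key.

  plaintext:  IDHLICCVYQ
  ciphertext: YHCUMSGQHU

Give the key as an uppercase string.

  i= 0: Y-I = 16 → Q
  i= 1: H-D =  4 → E
  i= 2: C-H = 21 → V
  i= 3: U-L =  9 → J
  i= 4: M-I =  4 → E
  i= 5: S-C = 16 → Q
  i= 6: G-C =  4 → E
  i= 7: Q-V = 21 → V
  i= 8: H-Y =  9 → J
  i= 9: U-Q =  4 → E
  shifts repeat with period 5: QEVJE

QEVJE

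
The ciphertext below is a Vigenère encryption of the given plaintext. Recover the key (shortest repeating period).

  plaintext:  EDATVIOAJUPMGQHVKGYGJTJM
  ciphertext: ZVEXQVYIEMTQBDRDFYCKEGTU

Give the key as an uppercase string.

VSEEVNKI

  i= 0: Z-E = 21 → V
  i= 1: V-D = 18 → S
  i= 2: E-A =  4 → E
  i= 3: X-T =  4 → E
  i= 4: Q-V = 21 → V
  i= 5: V-I = 13 → N
  i= 6: Y-O = 10 → K
  i= 7: I-A =  8 → I
  i= 8: E-J = 21 → V
  i= 9: M-U = 18 → S
  i=10: T-P =  4 → E
  i=11: Q-M =  4 → E
  i=12: B-G = 21 → V
  i=13: D-Q = 13 → N
  i=14: R-H = 10 → K
  i=15: D-V =  8 → I
  i=16: F-K = 21 → V
  i=17: Y-G = 18 → S
  i=18: C-Y =  4 → E
  i=19: K-G =  4 → E
  i=20: E-J = 21 → V
  i=21: G-T = 13 → N
  i=22: T-J = 10 → K
  i=23: U-M =  8 → I
  shifts repeat with period 8: VSEEVNKI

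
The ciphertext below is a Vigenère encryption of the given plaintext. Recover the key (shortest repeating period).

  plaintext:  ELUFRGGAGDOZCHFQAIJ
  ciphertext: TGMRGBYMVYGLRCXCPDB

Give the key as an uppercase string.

  i= 0: T-E = 15 → P
  i= 1: G-L = 21 → V
  i= 2: M-U = 18 → S
  i= 3: R-F = 12 → M
  i= 4: G-R = 15 → P
  i= 5: B-G = 21 → V
  i= 6: Y-G = 18 → S
  i= 7: M-A = 12 → M
  i= 8: V-G = 15 → P
  i= 9: Y-D = 21 → V
  i=10: G-O = 18 → S
  i=11: L-Z = 12 → M
  i=12: R-C = 15 → P
  i=13: C-H = 21 → V
  i=14: X-F = 18 → S
  i=15: C-Q = 12 → M
  i=16: P-A = 15 → P
  i=17: D-I = 21 → V
  i=18: B-J = 18 → S
  shifts repeat with period 4: PVSM

PVSM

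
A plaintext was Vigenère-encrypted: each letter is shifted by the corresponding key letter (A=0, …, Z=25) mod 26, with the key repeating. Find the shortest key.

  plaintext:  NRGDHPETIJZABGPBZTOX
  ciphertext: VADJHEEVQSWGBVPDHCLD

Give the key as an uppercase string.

  i= 0: V-N =  8 → I
  i= 1: A-R =  9 → J
  i= 2: D-G = 23 → X
  i= 3: J-D =  6 → G
  i= 4: H-H =  0 → A
  i= 5: E-P = 15 → P
  i= 6: E-E =  0 → A
  i= 7: V-T =  2 → C
  i= 8: Q-I =  8 → I
  i= 9: S-J =  9 → J
  i=10: W-Z = 23 → X
  i=11: G-A =  6 → G
  i=12: B-B =  0 → A
  i=13: V-G = 15 → P
  i=14: P-P =  0 → A
  i=15: D-B =  2 → C
  i=16: H-Z =  8 → I
  i=17: C-T =  9 → J
  i=18: L-O = 23 → X
  i=19: D-X =  6 → G
  shifts repeat with period 8: IJXGAPAC

IJXGAPAC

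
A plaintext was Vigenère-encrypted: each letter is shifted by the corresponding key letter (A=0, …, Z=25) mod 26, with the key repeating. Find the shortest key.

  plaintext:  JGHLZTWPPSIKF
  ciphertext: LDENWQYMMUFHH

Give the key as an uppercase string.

  i= 0: L-J =  2 → C
  i= 1: D-G = 23 → X
  i= 2: E-H = 23 → X
  i= 3: N-L =  2 → C
  i= 4: W-Z = 23 → X
  i= 5: Q-T = 23 → X
  i= 6: Y-W =  2 → C
  i= 7: M-P = 23 → X
  i= 8: M-P = 23 → X
  i= 9: U-S =  2 → C
  i=10: F-I = 23 → X
  i=11: H-K = 23 → X
  i=12: H-F =  2 → C
  shifts repeat with period 3: CXX

CXX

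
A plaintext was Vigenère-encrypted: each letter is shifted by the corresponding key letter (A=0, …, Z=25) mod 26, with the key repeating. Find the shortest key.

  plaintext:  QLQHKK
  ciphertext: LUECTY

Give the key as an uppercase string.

VJO

  i= 0: L-Q = 21 → V
  i= 1: U-L =  9 → J
  i= 2: E-Q = 14 → O
  i= 3: C-H = 21 → V
  i= 4: T-K =  9 → J
  i= 5: Y-K = 14 → O
  shifts repeat with period 3: VJO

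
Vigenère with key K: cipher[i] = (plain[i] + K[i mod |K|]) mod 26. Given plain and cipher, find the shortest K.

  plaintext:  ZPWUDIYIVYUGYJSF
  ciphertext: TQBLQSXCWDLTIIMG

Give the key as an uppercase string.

  i= 0: T-Z = 20 → U
  i= 1: Q-P =  1 → B
  i= 2: B-W =  5 → F
  i= 3: L-U = 17 → R
  i= 4: Q-D = 13 → N
  i= 5: S-I = 10 → K
  i= 6: X-Y = 25 → Z
  i= 7: C-I = 20 → U
  i= 8: W-V =  1 → B
  i= 9: D-Y =  5 → F
  i=10: L-U = 17 → R
  i=11: T-G = 13 → N
  i=12: I-Y = 10 → K
  i=13: I-J = 25 → Z
  i=14: M-S = 20 → U
  i=15: G-F =  1 → B
  shifts repeat with period 7: UBFRNKZ

UBFRNKZ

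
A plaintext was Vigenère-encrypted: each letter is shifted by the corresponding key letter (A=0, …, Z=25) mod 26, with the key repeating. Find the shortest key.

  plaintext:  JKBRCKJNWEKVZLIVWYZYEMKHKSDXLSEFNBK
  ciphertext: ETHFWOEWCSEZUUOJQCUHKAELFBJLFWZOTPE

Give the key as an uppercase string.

VJGOUE

  i= 0: E-J = 21 → V
  i= 1: T-K =  9 → J
  i= 2: H-B =  6 → G
  i= 3: F-R = 14 → O
  i= 4: W-C = 20 → U
  i= 5: O-K =  4 → E
  i= 6: E-J = 21 → V
  i= 7: W-N =  9 → J
  i= 8: C-W =  6 → G
  i= 9: S-E = 14 → O
  i=10: E-K = 20 → U
  i=11: Z-V =  4 → E
  i=12: U-Z = 21 → V
  i=13: U-L =  9 → J
  i=14: O-I =  6 → G
  i=15: J-V = 14 → O
  i=16: Q-W = 20 → U
  i=17: C-Y =  4 → E
  i=18: U-Z = 21 → V
  i=19: H-Y =  9 → J
  i=20: K-E =  6 → G
  i=21: A-M = 14 → O
  i=22: E-K = 20 → U
  i=23: L-H =  4 → E
  i=24: F-K = 21 → V
  i=25: B-S =  9 → J
  i=26: J-D =  6 → G
  i=27: L-X = 14 → O
  i=28: F-L = 20 → U
  i=29: W-S =  4 → E
  i=30: Z-E = 21 → V
  i=31: O-F =  9 → J
  i=32: T-N =  6 → G
  i=33: P-B = 14 → O
  i=34: E-K = 20 → U
  shifts repeat with period 6: VJGOUE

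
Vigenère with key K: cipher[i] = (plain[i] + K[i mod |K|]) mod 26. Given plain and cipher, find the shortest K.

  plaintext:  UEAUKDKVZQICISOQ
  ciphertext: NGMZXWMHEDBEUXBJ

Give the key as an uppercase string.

TCMFN

  i= 0: N-U = 19 → T
  i= 1: G-E =  2 → C
  i= 2: M-A = 12 → M
  i= 3: Z-U =  5 → F
  i= 4: X-K = 13 → N
  i= 5: W-D = 19 → T
  i= 6: M-K =  2 → C
  i= 7: H-V = 12 → M
  i= 8: E-Z =  5 → F
  i= 9: D-Q = 13 → N
  i=10: B-I = 19 → T
  i=11: E-C =  2 → C
  i=12: U-I = 12 → M
  i=13: X-S =  5 → F
  i=14: B-O = 13 → N
  i=15: J-Q = 19 → T
  shifts repeat with period 5: TCMFN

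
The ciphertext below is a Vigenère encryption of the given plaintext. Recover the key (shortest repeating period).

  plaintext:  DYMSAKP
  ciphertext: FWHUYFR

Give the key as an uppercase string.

CYV

  i= 0: F-D =  2 → C
  i= 1: W-Y = 24 → Y
  i= 2: H-M = 21 → V
  i= 3: U-S =  2 → C
  i= 4: Y-A = 24 → Y
  i= 5: F-K = 21 → V
  i= 6: R-P =  2 → C
  shifts repeat with period 3: CYV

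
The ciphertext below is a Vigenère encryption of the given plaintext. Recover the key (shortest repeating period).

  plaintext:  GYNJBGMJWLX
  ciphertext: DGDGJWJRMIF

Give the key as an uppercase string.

XIQ

  i= 0: D-G = 23 → X
  i= 1: G-Y =  8 → I
  i= 2: D-N = 16 → Q
  i= 3: G-J = 23 → X
  i= 4: J-B =  8 → I
  i= 5: W-G = 16 → Q
  i= 6: J-M = 23 → X
  i= 7: R-J =  8 → I
  i= 8: M-W = 16 → Q
  i= 9: I-L = 23 → X
  i=10: F-X =  8 → I
  shifts repeat with period 3: XIQ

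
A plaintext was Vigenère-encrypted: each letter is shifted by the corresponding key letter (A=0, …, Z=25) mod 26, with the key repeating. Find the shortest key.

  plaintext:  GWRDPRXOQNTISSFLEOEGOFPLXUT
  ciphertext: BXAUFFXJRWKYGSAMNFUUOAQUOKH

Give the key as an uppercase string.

  i= 0: B-G = 21 → V
  i= 1: X-W =  1 → B
  i= 2: A-R =  9 → J
  i= 3: U-D = 17 → R
  i= 4: F-P = 16 → Q
  i= 5: F-R = 14 → O
  i= 6: X-X =  0 → A
  i= 7: J-O = 21 → V
  i= 8: R-Q =  1 → B
  i= 9: W-N =  9 → J
  i=10: K-T = 17 → R
  i=11: Y-I = 16 → Q
  i=12: G-S = 14 → O
  i=13: S-S =  0 → A
  i=14: A-F = 21 → V
  i=15: M-L =  1 → B
  i=16: N-E =  9 → J
  i=17: F-O = 17 → R
  i=18: U-E = 16 → Q
  i=19: U-G = 14 → O
  i=20: O-O =  0 → A
  i=21: A-F = 21 → V
  i=22: Q-P =  1 → B
  i=23: U-L =  9 → J
  i=24: O-X = 17 → R
  i=25: K-U = 16 → Q
  i=26: H-T = 14 → O
  shifts repeat with period 7: VBJRQOA

VBJRQOA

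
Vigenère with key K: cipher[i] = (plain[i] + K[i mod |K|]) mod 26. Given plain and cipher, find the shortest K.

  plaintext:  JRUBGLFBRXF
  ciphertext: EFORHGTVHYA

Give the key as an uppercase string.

  i= 0: E-J = 21 → V
  i= 1: F-R = 14 → O
  i= 2: O-U = 20 → U
  i= 3: R-B = 16 → Q
  i= 4: H-G =  1 → B
  i= 5: G-L = 21 → V
  i= 6: T-F = 14 → O
  i= 7: V-B = 20 → U
  i= 8: H-R = 16 → Q
  i= 9: Y-X =  1 → B
  i=10: A-F = 21 → V
  shifts repeat with period 5: VOUQB

VOUQB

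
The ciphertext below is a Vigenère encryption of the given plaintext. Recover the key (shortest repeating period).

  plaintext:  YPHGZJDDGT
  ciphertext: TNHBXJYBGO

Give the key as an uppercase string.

  i= 0: T-Y = 21 → V
  i= 1: N-P = 24 → Y
  i= 2: H-H =  0 → A
  i= 3: B-G = 21 → V
  i= 4: X-Z = 24 → Y
  i= 5: J-J =  0 → A
  i= 6: Y-D = 21 → V
  i= 7: B-D = 24 → Y
  i= 8: G-G =  0 → A
  i= 9: O-T = 21 → V
  shifts repeat with period 3: VYA

VYA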